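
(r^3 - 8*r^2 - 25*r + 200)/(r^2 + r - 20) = (r^2 - 13*r + 40)/(r - 4)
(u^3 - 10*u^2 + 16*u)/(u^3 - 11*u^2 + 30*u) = (u^2 - 10*u + 16)/(u^2 - 11*u + 30)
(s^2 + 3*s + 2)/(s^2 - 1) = (s + 2)/(s - 1)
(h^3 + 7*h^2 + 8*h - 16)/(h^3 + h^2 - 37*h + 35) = (h^2 + 8*h + 16)/(h^2 + 2*h - 35)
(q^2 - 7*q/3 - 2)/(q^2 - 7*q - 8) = (-q^2 + 7*q/3 + 2)/(-q^2 + 7*q + 8)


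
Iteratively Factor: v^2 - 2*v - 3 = (v + 1)*(v - 3)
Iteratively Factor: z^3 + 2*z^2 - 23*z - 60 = (z - 5)*(z^2 + 7*z + 12) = (z - 5)*(z + 4)*(z + 3)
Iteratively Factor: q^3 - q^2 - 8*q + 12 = (q - 2)*(q^2 + q - 6) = (q - 2)*(q + 3)*(q - 2)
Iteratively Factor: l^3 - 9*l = (l)*(l^2 - 9) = l*(l + 3)*(l - 3)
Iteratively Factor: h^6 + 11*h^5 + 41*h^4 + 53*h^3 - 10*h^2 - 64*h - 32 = (h + 1)*(h^5 + 10*h^4 + 31*h^3 + 22*h^2 - 32*h - 32) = (h + 1)*(h + 4)*(h^4 + 6*h^3 + 7*h^2 - 6*h - 8) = (h + 1)^2*(h + 4)*(h^3 + 5*h^2 + 2*h - 8) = (h + 1)^2*(h + 4)^2*(h^2 + h - 2) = (h + 1)^2*(h + 2)*(h + 4)^2*(h - 1)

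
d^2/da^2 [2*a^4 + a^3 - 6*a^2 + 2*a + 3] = 24*a^2 + 6*a - 12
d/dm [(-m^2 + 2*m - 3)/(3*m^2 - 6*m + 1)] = 16*(m - 1)/(9*m^4 - 36*m^3 + 42*m^2 - 12*m + 1)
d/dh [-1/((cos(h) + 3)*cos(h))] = -(2*cos(h) + 3)*sin(h)/((cos(h) + 3)^2*cos(h)^2)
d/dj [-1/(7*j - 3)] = 7/(7*j - 3)^2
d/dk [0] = 0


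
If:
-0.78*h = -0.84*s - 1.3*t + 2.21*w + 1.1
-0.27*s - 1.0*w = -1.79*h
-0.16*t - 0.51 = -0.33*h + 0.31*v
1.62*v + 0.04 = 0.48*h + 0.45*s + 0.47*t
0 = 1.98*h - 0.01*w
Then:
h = -0.01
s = 3.74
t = -3.30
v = 0.05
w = -1.02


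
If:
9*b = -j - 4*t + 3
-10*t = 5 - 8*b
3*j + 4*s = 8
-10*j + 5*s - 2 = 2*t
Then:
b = 1195/3323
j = 2036/3323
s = 5119/3323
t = -1411/6646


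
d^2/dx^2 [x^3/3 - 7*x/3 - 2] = 2*x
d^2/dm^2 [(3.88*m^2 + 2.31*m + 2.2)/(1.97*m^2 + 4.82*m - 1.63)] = (-55.754546*m^3 + 125.982288*m^2 + 169.845126*m + 173.266436)/(7.645373*m^6 + 56.117814*m^5 + 118.325883*m^4 + 19.115156*m^3 - 97.904157*m^2 + 38.418774*m - 4.330747)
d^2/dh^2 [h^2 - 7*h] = 2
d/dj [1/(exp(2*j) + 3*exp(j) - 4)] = (-2*exp(j) - 3)*exp(j)/(exp(2*j) + 3*exp(j) - 4)^2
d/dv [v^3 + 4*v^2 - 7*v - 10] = 3*v^2 + 8*v - 7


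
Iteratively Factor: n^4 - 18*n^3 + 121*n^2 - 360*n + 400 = (n - 5)*(n^3 - 13*n^2 + 56*n - 80) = (n - 5)*(n - 4)*(n^2 - 9*n + 20) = (n - 5)*(n - 4)^2*(n - 5)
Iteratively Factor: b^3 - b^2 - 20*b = (b)*(b^2 - b - 20) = b*(b - 5)*(b + 4)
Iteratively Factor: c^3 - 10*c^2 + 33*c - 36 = (c - 3)*(c^2 - 7*c + 12) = (c - 3)^2*(c - 4)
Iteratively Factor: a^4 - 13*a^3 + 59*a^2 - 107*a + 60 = (a - 4)*(a^3 - 9*a^2 + 23*a - 15) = (a - 5)*(a - 4)*(a^2 - 4*a + 3) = (a - 5)*(a - 4)*(a - 3)*(a - 1)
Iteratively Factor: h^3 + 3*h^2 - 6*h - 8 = (h + 1)*(h^2 + 2*h - 8) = (h + 1)*(h + 4)*(h - 2)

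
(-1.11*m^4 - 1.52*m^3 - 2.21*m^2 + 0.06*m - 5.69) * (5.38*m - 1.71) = -5.9718*m^5 - 6.2795*m^4 - 9.2906*m^3 + 4.1019*m^2 - 30.7148*m + 9.7299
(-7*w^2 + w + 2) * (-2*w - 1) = 14*w^3 + 5*w^2 - 5*w - 2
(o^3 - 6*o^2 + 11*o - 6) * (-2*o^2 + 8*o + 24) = -2*o^5 + 20*o^4 - 46*o^3 - 44*o^2 + 216*o - 144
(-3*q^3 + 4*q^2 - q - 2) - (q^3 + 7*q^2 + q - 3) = -4*q^3 - 3*q^2 - 2*q + 1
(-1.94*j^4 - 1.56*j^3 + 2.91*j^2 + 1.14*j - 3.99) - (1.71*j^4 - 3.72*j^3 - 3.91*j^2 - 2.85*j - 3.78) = -3.65*j^4 + 2.16*j^3 + 6.82*j^2 + 3.99*j - 0.21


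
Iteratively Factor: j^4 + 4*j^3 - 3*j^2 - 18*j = (j + 3)*(j^3 + j^2 - 6*j) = (j + 3)^2*(j^2 - 2*j) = j*(j + 3)^2*(j - 2)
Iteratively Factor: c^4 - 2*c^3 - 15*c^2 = (c + 3)*(c^3 - 5*c^2) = c*(c + 3)*(c^2 - 5*c) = c^2*(c + 3)*(c - 5)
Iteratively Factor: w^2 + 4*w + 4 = (w + 2)*(w + 2)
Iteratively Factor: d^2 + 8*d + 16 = (d + 4)*(d + 4)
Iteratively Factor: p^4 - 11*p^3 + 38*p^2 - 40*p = (p)*(p^3 - 11*p^2 + 38*p - 40) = p*(p - 4)*(p^2 - 7*p + 10) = p*(p - 4)*(p - 2)*(p - 5)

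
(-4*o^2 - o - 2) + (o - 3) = -4*o^2 - 5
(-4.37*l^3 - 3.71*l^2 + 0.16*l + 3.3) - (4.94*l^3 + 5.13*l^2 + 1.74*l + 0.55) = -9.31*l^3 - 8.84*l^2 - 1.58*l + 2.75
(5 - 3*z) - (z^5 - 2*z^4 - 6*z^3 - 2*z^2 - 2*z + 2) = -z^5 + 2*z^4 + 6*z^3 + 2*z^2 - z + 3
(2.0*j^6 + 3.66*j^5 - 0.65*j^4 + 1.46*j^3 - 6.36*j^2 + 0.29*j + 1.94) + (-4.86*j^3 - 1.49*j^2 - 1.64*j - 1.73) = 2.0*j^6 + 3.66*j^5 - 0.65*j^4 - 3.4*j^3 - 7.85*j^2 - 1.35*j + 0.21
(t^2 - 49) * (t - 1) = t^3 - t^2 - 49*t + 49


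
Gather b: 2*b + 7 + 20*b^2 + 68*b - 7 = 20*b^2 + 70*b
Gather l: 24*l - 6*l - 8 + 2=18*l - 6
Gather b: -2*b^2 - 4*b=-2*b^2 - 4*b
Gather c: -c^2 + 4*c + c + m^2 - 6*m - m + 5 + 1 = -c^2 + 5*c + m^2 - 7*m + 6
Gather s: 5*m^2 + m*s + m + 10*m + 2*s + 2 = 5*m^2 + 11*m + s*(m + 2) + 2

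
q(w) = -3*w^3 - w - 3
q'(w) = -9*w^2 - 1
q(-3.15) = 93.92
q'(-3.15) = -90.30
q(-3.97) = 188.68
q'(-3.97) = -142.85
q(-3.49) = 128.02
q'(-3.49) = -110.62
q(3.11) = -96.35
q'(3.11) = -88.05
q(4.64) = -307.33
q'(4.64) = -194.77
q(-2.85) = 69.30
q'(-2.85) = -74.10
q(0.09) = -3.09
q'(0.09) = -1.07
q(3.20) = -104.50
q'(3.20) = -93.16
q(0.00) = -3.00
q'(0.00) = -1.00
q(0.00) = -3.00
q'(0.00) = -1.00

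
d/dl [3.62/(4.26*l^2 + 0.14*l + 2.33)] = (-30.8424*l - 0.5068)/(4.26*l^2 + 0.14*l + 2.33)^2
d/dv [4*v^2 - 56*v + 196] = 8*v - 56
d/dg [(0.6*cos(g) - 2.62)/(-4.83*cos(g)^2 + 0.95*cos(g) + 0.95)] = (-2.898*cos(g)^2 + 25.3092*cos(g) - 3.059)*sin(g)/(23.3289*cos(g)^4 - 9.177*cos(g)^3 - 8.2745*cos(g)^2 + 1.805*cos(g) + 0.9025)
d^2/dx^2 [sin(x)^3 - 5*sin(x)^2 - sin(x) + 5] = sin(x)/4 + 9*sin(3*x)/4 - 10*cos(2*x)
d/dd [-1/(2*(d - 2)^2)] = (d - 2)^(-3)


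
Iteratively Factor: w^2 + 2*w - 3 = (w + 3)*(w - 1)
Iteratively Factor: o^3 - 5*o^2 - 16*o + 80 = (o - 5)*(o^2 - 16) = (o - 5)*(o + 4)*(o - 4)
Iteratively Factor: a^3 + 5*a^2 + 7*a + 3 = (a + 3)*(a^2 + 2*a + 1) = (a + 1)*(a + 3)*(a + 1)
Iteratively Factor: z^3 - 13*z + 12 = (z + 4)*(z^2 - 4*z + 3) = (z - 1)*(z + 4)*(z - 3)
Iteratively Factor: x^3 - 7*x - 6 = (x - 3)*(x^2 + 3*x + 2) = (x - 3)*(x + 1)*(x + 2)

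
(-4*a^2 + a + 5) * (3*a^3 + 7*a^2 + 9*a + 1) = -12*a^5 - 25*a^4 - 14*a^3 + 40*a^2 + 46*a + 5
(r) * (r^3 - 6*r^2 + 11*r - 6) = r^4 - 6*r^3 + 11*r^2 - 6*r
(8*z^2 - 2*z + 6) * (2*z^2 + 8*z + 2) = 16*z^4 + 60*z^3 + 12*z^2 + 44*z + 12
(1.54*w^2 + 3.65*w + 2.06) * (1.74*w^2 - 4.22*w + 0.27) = 2.6796*w^4 - 0.1478*w^3 - 11.4028*w^2 - 7.7077*w + 0.5562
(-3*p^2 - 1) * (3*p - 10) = -9*p^3 + 30*p^2 - 3*p + 10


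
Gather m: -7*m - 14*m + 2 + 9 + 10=21 - 21*m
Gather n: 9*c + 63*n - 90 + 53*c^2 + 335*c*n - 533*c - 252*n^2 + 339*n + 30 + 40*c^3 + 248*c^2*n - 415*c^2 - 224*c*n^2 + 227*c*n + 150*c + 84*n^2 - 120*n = 40*c^3 - 362*c^2 - 374*c + n^2*(-224*c - 168) + n*(248*c^2 + 562*c + 282) - 60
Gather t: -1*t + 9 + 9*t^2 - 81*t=9*t^2 - 82*t + 9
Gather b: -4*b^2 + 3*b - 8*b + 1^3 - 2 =-4*b^2 - 5*b - 1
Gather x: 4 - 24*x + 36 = 40 - 24*x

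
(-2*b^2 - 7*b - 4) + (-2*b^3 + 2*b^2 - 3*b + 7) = -2*b^3 - 10*b + 3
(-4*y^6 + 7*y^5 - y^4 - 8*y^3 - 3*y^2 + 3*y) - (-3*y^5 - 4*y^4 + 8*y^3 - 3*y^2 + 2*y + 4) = -4*y^6 + 10*y^5 + 3*y^4 - 16*y^3 + y - 4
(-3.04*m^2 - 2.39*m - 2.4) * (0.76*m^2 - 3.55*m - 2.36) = -2.3104*m^4 + 8.9756*m^3 + 13.8349*m^2 + 14.1604*m + 5.664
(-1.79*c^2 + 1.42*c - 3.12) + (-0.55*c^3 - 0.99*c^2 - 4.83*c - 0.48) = -0.55*c^3 - 2.78*c^2 - 3.41*c - 3.6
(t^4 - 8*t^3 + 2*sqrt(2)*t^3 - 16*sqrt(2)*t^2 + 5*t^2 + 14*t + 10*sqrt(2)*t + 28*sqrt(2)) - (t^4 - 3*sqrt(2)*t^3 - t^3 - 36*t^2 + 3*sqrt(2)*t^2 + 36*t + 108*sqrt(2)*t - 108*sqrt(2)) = -7*t^3 + 5*sqrt(2)*t^3 - 19*sqrt(2)*t^2 + 41*t^2 - 98*sqrt(2)*t - 22*t + 136*sqrt(2)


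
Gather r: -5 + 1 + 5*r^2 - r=5*r^2 - r - 4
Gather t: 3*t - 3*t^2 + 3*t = -3*t^2 + 6*t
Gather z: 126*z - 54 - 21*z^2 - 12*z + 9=-21*z^2 + 114*z - 45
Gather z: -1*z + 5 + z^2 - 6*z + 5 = z^2 - 7*z + 10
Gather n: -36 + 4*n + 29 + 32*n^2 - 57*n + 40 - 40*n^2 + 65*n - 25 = -8*n^2 + 12*n + 8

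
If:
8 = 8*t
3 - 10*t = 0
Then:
No Solution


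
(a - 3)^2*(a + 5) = a^3 - a^2 - 21*a + 45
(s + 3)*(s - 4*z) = s^2 - 4*s*z + 3*s - 12*z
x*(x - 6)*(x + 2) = x^3 - 4*x^2 - 12*x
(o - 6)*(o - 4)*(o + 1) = o^3 - 9*o^2 + 14*o + 24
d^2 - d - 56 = (d - 8)*(d + 7)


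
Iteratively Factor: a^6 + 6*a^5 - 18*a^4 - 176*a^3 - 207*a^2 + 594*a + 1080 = (a + 3)*(a^5 + 3*a^4 - 27*a^3 - 95*a^2 + 78*a + 360) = (a - 2)*(a + 3)*(a^4 + 5*a^3 - 17*a^2 - 129*a - 180) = (a - 2)*(a + 3)^2*(a^3 + 2*a^2 - 23*a - 60) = (a - 5)*(a - 2)*(a + 3)^2*(a^2 + 7*a + 12) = (a - 5)*(a - 2)*(a + 3)^2*(a + 4)*(a + 3)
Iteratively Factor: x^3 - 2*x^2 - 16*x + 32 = (x - 2)*(x^2 - 16) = (x - 2)*(x + 4)*(x - 4)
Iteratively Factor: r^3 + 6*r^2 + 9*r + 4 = (r + 1)*(r^2 + 5*r + 4) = (r + 1)^2*(r + 4)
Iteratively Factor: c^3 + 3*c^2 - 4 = (c - 1)*(c^2 + 4*c + 4) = (c - 1)*(c + 2)*(c + 2)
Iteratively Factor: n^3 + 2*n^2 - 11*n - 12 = (n + 4)*(n^2 - 2*n - 3) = (n + 1)*(n + 4)*(n - 3)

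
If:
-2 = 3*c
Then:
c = -2/3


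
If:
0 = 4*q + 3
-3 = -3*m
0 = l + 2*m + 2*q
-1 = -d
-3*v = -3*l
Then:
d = 1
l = -1/2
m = 1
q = -3/4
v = -1/2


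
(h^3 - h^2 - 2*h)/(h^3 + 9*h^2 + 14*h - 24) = h*(h^2 - h - 2)/(h^3 + 9*h^2 + 14*h - 24)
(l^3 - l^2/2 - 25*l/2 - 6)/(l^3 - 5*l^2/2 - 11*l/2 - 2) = (l + 3)/(l + 1)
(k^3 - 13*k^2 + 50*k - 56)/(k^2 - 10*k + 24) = (k^2 - 9*k + 14)/(k - 6)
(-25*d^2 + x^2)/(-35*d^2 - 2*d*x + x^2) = (-5*d + x)/(-7*d + x)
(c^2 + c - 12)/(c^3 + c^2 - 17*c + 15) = (c + 4)/(c^2 + 4*c - 5)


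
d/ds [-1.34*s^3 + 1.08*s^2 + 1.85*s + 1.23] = -4.02*s^2 + 2.16*s + 1.85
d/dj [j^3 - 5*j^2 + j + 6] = 3*j^2 - 10*j + 1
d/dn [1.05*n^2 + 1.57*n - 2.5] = 2.1*n + 1.57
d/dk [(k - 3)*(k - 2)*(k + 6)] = 3*k^2 + 2*k - 24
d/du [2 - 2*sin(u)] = -2*cos(u)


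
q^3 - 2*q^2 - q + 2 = (q - 2)*(q - 1)*(q + 1)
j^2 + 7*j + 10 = (j + 2)*(j + 5)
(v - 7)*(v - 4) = v^2 - 11*v + 28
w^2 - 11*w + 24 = (w - 8)*(w - 3)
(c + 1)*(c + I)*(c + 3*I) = c^3 + c^2 + 4*I*c^2 - 3*c + 4*I*c - 3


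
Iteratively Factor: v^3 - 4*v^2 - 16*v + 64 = (v - 4)*(v^2 - 16) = (v - 4)*(v + 4)*(v - 4)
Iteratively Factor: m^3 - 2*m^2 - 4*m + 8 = (m - 2)*(m^2 - 4) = (m - 2)*(m + 2)*(m - 2)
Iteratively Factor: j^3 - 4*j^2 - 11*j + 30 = (j - 2)*(j^2 - 2*j - 15) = (j - 2)*(j + 3)*(j - 5)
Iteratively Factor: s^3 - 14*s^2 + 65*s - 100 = (s - 5)*(s^2 - 9*s + 20) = (s - 5)^2*(s - 4)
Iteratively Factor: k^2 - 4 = (k + 2)*(k - 2)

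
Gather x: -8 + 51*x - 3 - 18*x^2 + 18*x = -18*x^2 + 69*x - 11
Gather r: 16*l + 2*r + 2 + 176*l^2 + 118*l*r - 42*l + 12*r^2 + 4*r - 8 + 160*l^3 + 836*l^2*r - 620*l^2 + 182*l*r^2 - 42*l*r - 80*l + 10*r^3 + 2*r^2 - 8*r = 160*l^3 - 444*l^2 - 106*l + 10*r^3 + r^2*(182*l + 14) + r*(836*l^2 + 76*l - 2) - 6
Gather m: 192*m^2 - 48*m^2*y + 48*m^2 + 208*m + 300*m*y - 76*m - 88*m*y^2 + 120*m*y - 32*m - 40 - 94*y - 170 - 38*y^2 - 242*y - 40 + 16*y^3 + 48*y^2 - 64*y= m^2*(240 - 48*y) + m*(-88*y^2 + 420*y + 100) + 16*y^3 + 10*y^2 - 400*y - 250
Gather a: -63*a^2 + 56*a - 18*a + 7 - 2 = -63*a^2 + 38*a + 5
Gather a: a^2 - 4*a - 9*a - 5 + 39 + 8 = a^2 - 13*a + 42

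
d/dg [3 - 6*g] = -6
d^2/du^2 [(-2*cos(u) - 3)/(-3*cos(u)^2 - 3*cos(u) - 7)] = 2*(-162*(1 - cos(2*u))^2*cos(u) - 90*(1 - cos(2*u))^2 + 157*cos(u) + 498*cos(2*u) + 63*cos(3*u) + 36*cos(5*u) + 234)/(6*cos(u) + 3*cos(2*u) + 17)^3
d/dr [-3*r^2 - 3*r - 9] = -6*r - 3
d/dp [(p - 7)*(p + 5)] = 2*p - 2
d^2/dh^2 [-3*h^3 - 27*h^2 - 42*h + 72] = -18*h - 54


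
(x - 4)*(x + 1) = x^2 - 3*x - 4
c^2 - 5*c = c*(c - 5)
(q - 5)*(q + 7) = q^2 + 2*q - 35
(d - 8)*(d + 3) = d^2 - 5*d - 24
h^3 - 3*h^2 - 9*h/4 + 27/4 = (h - 3)*(h - 3/2)*(h + 3/2)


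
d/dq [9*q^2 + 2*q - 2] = 18*q + 2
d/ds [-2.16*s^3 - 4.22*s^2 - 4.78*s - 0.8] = -6.48*s^2 - 8.44*s - 4.78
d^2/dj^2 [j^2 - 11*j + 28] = 2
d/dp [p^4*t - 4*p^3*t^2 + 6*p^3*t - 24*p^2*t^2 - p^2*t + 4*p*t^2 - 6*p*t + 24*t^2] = 2*t*(2*p^3 - 6*p^2*t + 9*p^2 - 24*p*t - p + 2*t - 3)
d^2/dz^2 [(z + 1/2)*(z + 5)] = 2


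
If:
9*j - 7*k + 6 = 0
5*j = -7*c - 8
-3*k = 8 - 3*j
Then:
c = 23/3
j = -37/3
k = -15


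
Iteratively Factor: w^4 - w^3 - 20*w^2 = (w - 5)*(w^3 + 4*w^2) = w*(w - 5)*(w^2 + 4*w) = w*(w - 5)*(w + 4)*(w)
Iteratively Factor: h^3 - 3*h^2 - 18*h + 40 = (h - 2)*(h^2 - h - 20) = (h - 2)*(h + 4)*(h - 5)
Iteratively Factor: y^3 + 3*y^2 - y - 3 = (y - 1)*(y^2 + 4*y + 3) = (y - 1)*(y + 1)*(y + 3)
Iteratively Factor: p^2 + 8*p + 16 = (p + 4)*(p + 4)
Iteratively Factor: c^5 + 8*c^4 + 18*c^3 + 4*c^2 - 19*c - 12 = (c - 1)*(c^4 + 9*c^3 + 27*c^2 + 31*c + 12) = (c - 1)*(c + 1)*(c^3 + 8*c^2 + 19*c + 12) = (c - 1)*(c + 1)*(c + 3)*(c^2 + 5*c + 4) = (c - 1)*(c + 1)^2*(c + 3)*(c + 4)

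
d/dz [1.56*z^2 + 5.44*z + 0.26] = 3.12*z + 5.44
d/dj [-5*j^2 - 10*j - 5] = -10*j - 10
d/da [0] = 0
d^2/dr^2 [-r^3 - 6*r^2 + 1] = -6*r - 12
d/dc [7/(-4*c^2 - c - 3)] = 7*(8*c + 1)/(4*c^2 + c + 3)^2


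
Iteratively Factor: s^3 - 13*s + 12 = (s + 4)*(s^2 - 4*s + 3) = (s - 3)*(s + 4)*(s - 1)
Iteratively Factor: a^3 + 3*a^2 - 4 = (a + 2)*(a^2 + a - 2) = (a - 1)*(a + 2)*(a + 2)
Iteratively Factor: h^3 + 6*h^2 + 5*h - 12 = (h + 3)*(h^2 + 3*h - 4) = (h + 3)*(h + 4)*(h - 1)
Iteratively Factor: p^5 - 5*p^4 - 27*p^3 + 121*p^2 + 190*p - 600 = (p + 3)*(p^4 - 8*p^3 - 3*p^2 + 130*p - 200) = (p - 5)*(p + 3)*(p^3 - 3*p^2 - 18*p + 40) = (p - 5)*(p + 3)*(p + 4)*(p^2 - 7*p + 10) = (p - 5)^2*(p + 3)*(p + 4)*(p - 2)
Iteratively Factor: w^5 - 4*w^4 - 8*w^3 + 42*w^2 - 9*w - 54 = (w - 3)*(w^4 - w^3 - 11*w^2 + 9*w + 18) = (w - 3)^2*(w^3 + 2*w^2 - 5*w - 6) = (w - 3)^2*(w + 3)*(w^2 - w - 2) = (w - 3)^2*(w - 2)*(w + 3)*(w + 1)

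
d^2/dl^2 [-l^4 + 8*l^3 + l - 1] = 12*l*(4 - l)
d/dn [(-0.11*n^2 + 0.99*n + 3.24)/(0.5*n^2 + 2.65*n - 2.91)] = (-0.7865*n^2 - 2.5998*n - 11.4669)/(0.25*n^4 + 2.65*n^3 + 4.1125*n^2 - 15.423*n + 8.4681)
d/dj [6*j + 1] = 6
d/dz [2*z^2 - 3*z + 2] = 4*z - 3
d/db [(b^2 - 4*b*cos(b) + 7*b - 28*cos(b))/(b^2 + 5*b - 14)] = 2*(2*b*sin(b) - 4*sin(b) + 2*cos(b) - 1)/(b^2 - 4*b + 4)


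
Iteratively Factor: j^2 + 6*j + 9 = (j + 3)*(j + 3)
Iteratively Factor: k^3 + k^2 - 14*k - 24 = (k + 2)*(k^2 - k - 12) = (k - 4)*(k + 2)*(k + 3)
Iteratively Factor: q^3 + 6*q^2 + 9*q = (q)*(q^2 + 6*q + 9) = q*(q + 3)*(q + 3)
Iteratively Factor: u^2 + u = (u)*(u + 1)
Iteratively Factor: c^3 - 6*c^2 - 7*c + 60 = (c - 4)*(c^2 - 2*c - 15) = (c - 5)*(c - 4)*(c + 3)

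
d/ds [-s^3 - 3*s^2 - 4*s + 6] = -3*s^2 - 6*s - 4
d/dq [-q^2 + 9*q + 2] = 9 - 2*q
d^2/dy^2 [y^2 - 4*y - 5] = 2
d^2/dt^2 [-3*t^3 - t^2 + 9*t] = -18*t - 2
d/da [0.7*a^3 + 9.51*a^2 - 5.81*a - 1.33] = 2.1*a^2 + 19.02*a - 5.81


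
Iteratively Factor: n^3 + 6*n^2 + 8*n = (n + 4)*(n^2 + 2*n) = (n + 2)*(n + 4)*(n)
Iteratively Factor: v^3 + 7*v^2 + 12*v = (v + 3)*(v^2 + 4*v) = v*(v + 3)*(v + 4)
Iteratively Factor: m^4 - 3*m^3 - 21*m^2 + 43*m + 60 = (m + 4)*(m^3 - 7*m^2 + 7*m + 15) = (m + 1)*(m + 4)*(m^2 - 8*m + 15) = (m - 5)*(m + 1)*(m + 4)*(m - 3)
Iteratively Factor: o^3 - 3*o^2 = (o)*(o^2 - 3*o) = o^2*(o - 3)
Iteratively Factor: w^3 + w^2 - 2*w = (w - 1)*(w^2 + 2*w) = (w - 1)*(w + 2)*(w)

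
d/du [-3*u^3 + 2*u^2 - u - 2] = -9*u^2 + 4*u - 1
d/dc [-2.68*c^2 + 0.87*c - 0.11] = 0.87 - 5.36*c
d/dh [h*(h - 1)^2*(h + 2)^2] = 5*h^4 + 8*h^3 - 9*h^2 - 8*h + 4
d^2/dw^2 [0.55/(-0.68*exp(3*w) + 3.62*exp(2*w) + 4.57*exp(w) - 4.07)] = (-0.55*(-4.08*exp(2*w) + 14.48*exp(w) + 9.14)*(-2.04*exp(2*w) + 7.24*exp(w) + 4.57)*exp(w) + (3.366*exp(2*w) - 7.964*exp(w) - 2.5135)*(0.68*exp(3*w) - 3.62*exp(2*w) - 4.57*exp(w) + 4.07))*exp(w)/(0.68*exp(3*w) - 3.62*exp(2*w) - 4.57*exp(w) + 4.07)^3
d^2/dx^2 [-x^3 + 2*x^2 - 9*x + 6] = 4 - 6*x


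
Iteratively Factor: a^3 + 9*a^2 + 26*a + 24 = (a + 2)*(a^2 + 7*a + 12) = (a + 2)*(a + 3)*(a + 4)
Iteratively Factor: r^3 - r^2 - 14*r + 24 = (r + 4)*(r^2 - 5*r + 6) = (r - 2)*(r + 4)*(r - 3)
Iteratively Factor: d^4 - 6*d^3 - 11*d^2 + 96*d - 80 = (d - 4)*(d^3 - 2*d^2 - 19*d + 20) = (d - 4)*(d + 4)*(d^2 - 6*d + 5) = (d - 5)*(d - 4)*(d + 4)*(d - 1)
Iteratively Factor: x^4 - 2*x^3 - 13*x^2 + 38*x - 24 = (x - 1)*(x^3 - x^2 - 14*x + 24) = (x - 2)*(x - 1)*(x^2 + x - 12) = (x - 3)*(x - 2)*(x - 1)*(x + 4)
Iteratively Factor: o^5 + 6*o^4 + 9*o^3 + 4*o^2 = (o + 1)*(o^4 + 5*o^3 + 4*o^2) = o*(o + 1)*(o^3 + 5*o^2 + 4*o) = o*(o + 1)^2*(o^2 + 4*o) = o^2*(o + 1)^2*(o + 4)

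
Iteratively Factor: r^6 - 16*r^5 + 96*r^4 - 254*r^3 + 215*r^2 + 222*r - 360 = (r - 5)*(r^5 - 11*r^4 + 41*r^3 - 49*r^2 - 30*r + 72) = (r - 5)*(r + 1)*(r^4 - 12*r^3 + 53*r^2 - 102*r + 72) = (r - 5)*(r - 3)*(r + 1)*(r^3 - 9*r^2 + 26*r - 24) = (r - 5)*(r - 4)*(r - 3)*(r + 1)*(r^2 - 5*r + 6) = (r - 5)*(r - 4)*(r - 3)^2*(r + 1)*(r - 2)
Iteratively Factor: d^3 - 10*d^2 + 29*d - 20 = (d - 4)*(d^2 - 6*d + 5) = (d - 5)*(d - 4)*(d - 1)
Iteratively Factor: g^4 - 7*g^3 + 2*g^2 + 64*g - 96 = (g + 3)*(g^3 - 10*g^2 + 32*g - 32) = (g - 4)*(g + 3)*(g^2 - 6*g + 8) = (g - 4)^2*(g + 3)*(g - 2)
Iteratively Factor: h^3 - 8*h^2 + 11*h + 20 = (h - 5)*(h^2 - 3*h - 4) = (h - 5)*(h - 4)*(h + 1)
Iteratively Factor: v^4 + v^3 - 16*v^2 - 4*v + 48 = (v + 4)*(v^3 - 3*v^2 - 4*v + 12) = (v - 3)*(v + 4)*(v^2 - 4) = (v - 3)*(v + 2)*(v + 4)*(v - 2)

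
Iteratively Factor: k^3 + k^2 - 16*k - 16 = (k + 4)*(k^2 - 3*k - 4) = (k + 1)*(k + 4)*(k - 4)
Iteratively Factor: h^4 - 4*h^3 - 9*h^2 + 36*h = (h - 4)*(h^3 - 9*h) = h*(h - 4)*(h^2 - 9) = h*(h - 4)*(h + 3)*(h - 3)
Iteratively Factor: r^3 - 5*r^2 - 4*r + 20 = (r + 2)*(r^2 - 7*r + 10) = (r - 2)*(r + 2)*(r - 5)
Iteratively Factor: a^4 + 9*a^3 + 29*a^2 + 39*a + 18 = (a + 3)*(a^3 + 6*a^2 + 11*a + 6) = (a + 2)*(a + 3)*(a^2 + 4*a + 3) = (a + 2)*(a + 3)^2*(a + 1)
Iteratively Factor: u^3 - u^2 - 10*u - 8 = (u + 1)*(u^2 - 2*u - 8) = (u - 4)*(u + 1)*(u + 2)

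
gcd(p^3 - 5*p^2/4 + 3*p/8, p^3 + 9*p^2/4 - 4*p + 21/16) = p^2 - 5*p/4 + 3/8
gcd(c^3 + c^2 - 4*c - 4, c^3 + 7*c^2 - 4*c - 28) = c^2 - 4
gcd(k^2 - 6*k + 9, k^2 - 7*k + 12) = k - 3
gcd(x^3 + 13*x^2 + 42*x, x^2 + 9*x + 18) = x + 6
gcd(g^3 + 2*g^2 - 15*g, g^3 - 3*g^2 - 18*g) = g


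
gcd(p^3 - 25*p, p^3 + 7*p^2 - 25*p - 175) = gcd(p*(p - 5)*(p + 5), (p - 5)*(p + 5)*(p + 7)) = p^2 - 25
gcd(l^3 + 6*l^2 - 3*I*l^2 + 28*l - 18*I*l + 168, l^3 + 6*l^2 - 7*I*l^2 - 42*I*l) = l^2 + l*(6 - 7*I) - 42*I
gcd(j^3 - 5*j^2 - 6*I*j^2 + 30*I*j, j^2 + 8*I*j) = j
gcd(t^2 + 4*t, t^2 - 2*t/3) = t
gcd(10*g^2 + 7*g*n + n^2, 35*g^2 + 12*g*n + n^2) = 5*g + n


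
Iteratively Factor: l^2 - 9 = (l - 3)*(l + 3)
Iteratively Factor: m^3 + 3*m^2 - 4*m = (m - 1)*(m^2 + 4*m) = m*(m - 1)*(m + 4)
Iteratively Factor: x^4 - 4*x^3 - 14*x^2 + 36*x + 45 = (x + 3)*(x^3 - 7*x^2 + 7*x + 15) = (x - 3)*(x + 3)*(x^2 - 4*x - 5) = (x - 5)*(x - 3)*(x + 3)*(x + 1)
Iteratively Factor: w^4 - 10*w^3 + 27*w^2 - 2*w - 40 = (w - 2)*(w^3 - 8*w^2 + 11*w + 20) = (w - 4)*(w - 2)*(w^2 - 4*w - 5) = (w - 5)*(w - 4)*(w - 2)*(w + 1)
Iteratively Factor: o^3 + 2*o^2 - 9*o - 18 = (o - 3)*(o^2 + 5*o + 6) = (o - 3)*(o + 2)*(o + 3)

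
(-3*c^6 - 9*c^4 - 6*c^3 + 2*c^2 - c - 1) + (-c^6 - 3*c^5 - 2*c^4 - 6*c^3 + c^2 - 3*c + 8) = -4*c^6 - 3*c^5 - 11*c^4 - 12*c^3 + 3*c^2 - 4*c + 7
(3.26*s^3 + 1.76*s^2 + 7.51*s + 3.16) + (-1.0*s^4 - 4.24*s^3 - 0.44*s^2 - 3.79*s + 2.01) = -1.0*s^4 - 0.98*s^3 + 1.32*s^2 + 3.72*s + 5.17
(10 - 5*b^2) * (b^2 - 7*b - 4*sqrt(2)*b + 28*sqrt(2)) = -5*b^4 + 20*sqrt(2)*b^3 + 35*b^3 - 140*sqrt(2)*b^2 + 10*b^2 - 70*b - 40*sqrt(2)*b + 280*sqrt(2)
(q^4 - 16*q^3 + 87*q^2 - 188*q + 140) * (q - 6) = q^5 - 22*q^4 + 183*q^3 - 710*q^2 + 1268*q - 840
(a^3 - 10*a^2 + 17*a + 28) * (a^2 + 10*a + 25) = a^5 - 58*a^3 - 52*a^2 + 705*a + 700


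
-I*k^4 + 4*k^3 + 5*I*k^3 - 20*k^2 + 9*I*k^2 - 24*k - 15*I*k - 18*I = (k - 6)*(k + I)*(k + 3*I)*(-I*k - I)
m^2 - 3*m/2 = m*(m - 3/2)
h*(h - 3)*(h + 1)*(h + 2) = h^4 - 7*h^2 - 6*h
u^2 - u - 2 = (u - 2)*(u + 1)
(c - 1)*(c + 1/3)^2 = c^3 - c^2/3 - 5*c/9 - 1/9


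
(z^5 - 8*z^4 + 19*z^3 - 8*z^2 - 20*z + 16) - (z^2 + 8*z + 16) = z^5 - 8*z^4 + 19*z^3 - 9*z^2 - 28*z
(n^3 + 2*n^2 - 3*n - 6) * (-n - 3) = -n^4 - 5*n^3 - 3*n^2 + 15*n + 18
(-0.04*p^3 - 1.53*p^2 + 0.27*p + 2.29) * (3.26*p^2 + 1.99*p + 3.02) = -0.1304*p^5 - 5.0674*p^4 - 2.2853*p^3 + 3.3821*p^2 + 5.3725*p + 6.9158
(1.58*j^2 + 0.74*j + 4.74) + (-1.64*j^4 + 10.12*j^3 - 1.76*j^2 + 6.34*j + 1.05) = -1.64*j^4 + 10.12*j^3 - 0.18*j^2 + 7.08*j + 5.79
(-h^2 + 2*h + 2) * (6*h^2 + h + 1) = -6*h^4 + 11*h^3 + 13*h^2 + 4*h + 2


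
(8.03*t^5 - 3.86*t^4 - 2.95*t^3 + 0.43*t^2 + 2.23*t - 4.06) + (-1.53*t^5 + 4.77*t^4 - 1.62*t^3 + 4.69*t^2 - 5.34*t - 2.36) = 6.5*t^5 + 0.91*t^4 - 4.57*t^3 + 5.12*t^2 - 3.11*t - 6.42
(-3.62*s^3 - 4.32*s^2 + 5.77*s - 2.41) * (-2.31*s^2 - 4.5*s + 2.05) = 8.3622*s^5 + 26.2692*s^4 - 1.3097*s^3 - 29.2539*s^2 + 22.6735*s - 4.9405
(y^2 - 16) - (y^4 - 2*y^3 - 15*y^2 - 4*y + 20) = -y^4 + 2*y^3 + 16*y^2 + 4*y - 36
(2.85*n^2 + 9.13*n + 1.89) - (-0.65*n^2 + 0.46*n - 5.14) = 3.5*n^2 + 8.67*n + 7.03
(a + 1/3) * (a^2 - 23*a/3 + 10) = a^3 - 22*a^2/3 + 67*a/9 + 10/3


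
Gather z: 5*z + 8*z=13*z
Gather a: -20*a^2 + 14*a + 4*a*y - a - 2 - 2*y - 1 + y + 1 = -20*a^2 + a*(4*y + 13) - y - 2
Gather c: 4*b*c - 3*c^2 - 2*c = -3*c^2 + c*(4*b - 2)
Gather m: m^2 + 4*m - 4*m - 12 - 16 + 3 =m^2 - 25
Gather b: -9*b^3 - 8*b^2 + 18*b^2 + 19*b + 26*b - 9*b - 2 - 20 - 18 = -9*b^3 + 10*b^2 + 36*b - 40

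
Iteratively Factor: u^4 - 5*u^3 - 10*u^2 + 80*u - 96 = (u - 3)*(u^3 - 2*u^2 - 16*u + 32) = (u - 3)*(u - 2)*(u^2 - 16) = (u - 3)*(u - 2)*(u + 4)*(u - 4)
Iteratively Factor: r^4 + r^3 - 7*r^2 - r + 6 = (r + 3)*(r^3 - 2*r^2 - r + 2) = (r - 2)*(r + 3)*(r^2 - 1) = (r - 2)*(r - 1)*(r + 3)*(r + 1)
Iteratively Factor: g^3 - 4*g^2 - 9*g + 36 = (g - 4)*(g^2 - 9) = (g - 4)*(g - 3)*(g + 3)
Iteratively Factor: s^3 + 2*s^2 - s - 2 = (s + 2)*(s^2 - 1) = (s + 1)*(s + 2)*(s - 1)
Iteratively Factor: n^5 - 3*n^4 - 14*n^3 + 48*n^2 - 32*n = (n - 4)*(n^4 + n^3 - 10*n^2 + 8*n) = n*(n - 4)*(n^3 + n^2 - 10*n + 8) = n*(n - 4)*(n + 4)*(n^2 - 3*n + 2) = n*(n - 4)*(n - 2)*(n + 4)*(n - 1)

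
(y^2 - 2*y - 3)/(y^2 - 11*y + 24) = (y + 1)/(y - 8)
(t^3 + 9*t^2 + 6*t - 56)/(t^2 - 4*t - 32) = (t^2 + 5*t - 14)/(t - 8)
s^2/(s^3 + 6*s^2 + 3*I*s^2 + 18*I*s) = s/(s^2 + 3*s*(2 + I) + 18*I)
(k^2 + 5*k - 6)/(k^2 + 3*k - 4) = (k + 6)/(k + 4)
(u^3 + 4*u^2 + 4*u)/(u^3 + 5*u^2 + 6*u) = (u + 2)/(u + 3)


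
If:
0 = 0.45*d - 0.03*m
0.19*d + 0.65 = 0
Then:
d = -3.42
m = -51.32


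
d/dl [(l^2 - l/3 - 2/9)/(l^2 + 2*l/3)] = (27*l^2 + 12*l + 4)/(3*l^2*(9*l^2 + 12*l + 4))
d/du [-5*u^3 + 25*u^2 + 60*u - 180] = -15*u^2 + 50*u + 60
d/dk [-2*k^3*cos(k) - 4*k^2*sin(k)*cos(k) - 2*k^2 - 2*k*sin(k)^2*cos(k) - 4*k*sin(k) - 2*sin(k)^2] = 2*k^3*sin(k) + 8*k^2*sin(k)^2 - 6*k^2*cos(k) - 4*k^2 + 6*k*sin(k)^3 - 8*k*sin(k)*cos(k) - 4*k*sin(k) - 4*k*cos(k) - 4*k - 2*sin(k)^2*cos(k) - 4*sin(k)*cos(k) - 4*sin(k)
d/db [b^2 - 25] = 2*b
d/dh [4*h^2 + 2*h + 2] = 8*h + 2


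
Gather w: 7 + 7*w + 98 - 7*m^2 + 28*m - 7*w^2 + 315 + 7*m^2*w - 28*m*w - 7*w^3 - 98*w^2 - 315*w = -7*m^2 + 28*m - 7*w^3 - 105*w^2 + w*(7*m^2 - 28*m - 308) + 420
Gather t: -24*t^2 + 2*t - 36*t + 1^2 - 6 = -24*t^2 - 34*t - 5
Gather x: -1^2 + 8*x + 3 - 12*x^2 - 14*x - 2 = -12*x^2 - 6*x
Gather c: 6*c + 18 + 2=6*c + 20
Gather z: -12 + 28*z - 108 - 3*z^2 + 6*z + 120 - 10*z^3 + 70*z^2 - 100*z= -10*z^3 + 67*z^2 - 66*z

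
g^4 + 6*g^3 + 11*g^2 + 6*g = g*(g + 1)*(g + 2)*(g + 3)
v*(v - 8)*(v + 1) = v^3 - 7*v^2 - 8*v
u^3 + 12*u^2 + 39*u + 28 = (u + 1)*(u + 4)*(u + 7)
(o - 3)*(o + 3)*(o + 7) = o^3 + 7*o^2 - 9*o - 63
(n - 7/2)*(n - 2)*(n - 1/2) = n^3 - 6*n^2 + 39*n/4 - 7/2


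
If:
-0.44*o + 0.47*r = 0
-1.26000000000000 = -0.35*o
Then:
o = 3.60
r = 3.37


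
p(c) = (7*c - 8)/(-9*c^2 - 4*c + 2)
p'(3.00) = 0.01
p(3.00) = -0.14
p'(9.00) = 0.01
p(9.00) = -0.07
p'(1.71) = -0.08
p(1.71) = -0.13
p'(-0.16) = 1.15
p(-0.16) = -3.78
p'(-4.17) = 0.09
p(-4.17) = 0.27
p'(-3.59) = 0.13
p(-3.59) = 0.33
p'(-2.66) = 0.31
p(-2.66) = 0.52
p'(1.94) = -0.04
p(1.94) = -0.14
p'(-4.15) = 0.09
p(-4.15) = 0.27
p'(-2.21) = 0.55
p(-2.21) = 0.71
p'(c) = (7*c - 8)*(18*c + 4)/(-9*c^2 - 4*c + 2)^2 + 7/(-9*c^2 - 4*c + 2)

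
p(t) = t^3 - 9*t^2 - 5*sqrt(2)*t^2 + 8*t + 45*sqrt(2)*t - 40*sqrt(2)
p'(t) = 3*t^2 - 18*t - 10*sqrt(2)*t + 8 + 45*sqrt(2)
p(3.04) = 40.79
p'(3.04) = 1.65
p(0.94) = -2.60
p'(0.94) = 44.08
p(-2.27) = -313.70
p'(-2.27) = 160.06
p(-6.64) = -1533.58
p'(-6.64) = 417.33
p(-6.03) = -1292.17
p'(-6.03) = 374.54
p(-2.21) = -304.18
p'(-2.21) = 157.33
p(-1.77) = -239.26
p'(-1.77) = 137.93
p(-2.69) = -385.04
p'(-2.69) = 179.81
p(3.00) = 40.71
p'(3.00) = 2.21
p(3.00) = 40.71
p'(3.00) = 2.21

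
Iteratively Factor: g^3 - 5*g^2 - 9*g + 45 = (g - 3)*(g^2 - 2*g - 15) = (g - 3)*(g + 3)*(g - 5)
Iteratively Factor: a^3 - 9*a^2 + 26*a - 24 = (a - 3)*(a^2 - 6*a + 8) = (a - 4)*(a - 3)*(a - 2)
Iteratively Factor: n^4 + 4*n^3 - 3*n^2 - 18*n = (n + 3)*(n^3 + n^2 - 6*n) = (n + 3)^2*(n^2 - 2*n) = n*(n + 3)^2*(n - 2)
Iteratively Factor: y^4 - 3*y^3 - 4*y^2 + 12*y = (y - 3)*(y^3 - 4*y) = y*(y - 3)*(y^2 - 4) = y*(y - 3)*(y - 2)*(y + 2)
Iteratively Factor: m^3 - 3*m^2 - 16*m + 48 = (m - 3)*(m^2 - 16) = (m - 4)*(m - 3)*(m + 4)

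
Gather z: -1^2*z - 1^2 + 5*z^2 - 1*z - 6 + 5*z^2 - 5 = 10*z^2 - 2*z - 12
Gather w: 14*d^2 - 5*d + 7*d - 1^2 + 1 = 14*d^2 + 2*d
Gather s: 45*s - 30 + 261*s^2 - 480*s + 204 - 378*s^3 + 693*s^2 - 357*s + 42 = -378*s^3 + 954*s^2 - 792*s + 216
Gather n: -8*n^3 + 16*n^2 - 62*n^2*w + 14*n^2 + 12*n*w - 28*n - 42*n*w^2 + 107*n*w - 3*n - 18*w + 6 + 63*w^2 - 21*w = -8*n^3 + n^2*(30 - 62*w) + n*(-42*w^2 + 119*w - 31) + 63*w^2 - 39*w + 6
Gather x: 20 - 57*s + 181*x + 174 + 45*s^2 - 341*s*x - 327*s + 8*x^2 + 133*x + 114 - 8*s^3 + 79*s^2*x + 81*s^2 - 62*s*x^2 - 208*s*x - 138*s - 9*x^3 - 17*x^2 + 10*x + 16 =-8*s^3 + 126*s^2 - 522*s - 9*x^3 + x^2*(-62*s - 9) + x*(79*s^2 - 549*s + 324) + 324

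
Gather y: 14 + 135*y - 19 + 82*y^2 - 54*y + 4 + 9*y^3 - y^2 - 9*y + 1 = 9*y^3 + 81*y^2 + 72*y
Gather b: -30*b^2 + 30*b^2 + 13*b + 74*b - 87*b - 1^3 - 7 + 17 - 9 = 0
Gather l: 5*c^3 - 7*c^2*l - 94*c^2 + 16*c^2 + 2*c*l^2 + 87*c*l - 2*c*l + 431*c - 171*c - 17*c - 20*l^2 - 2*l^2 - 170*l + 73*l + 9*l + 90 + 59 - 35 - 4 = 5*c^3 - 78*c^2 + 243*c + l^2*(2*c - 22) + l*(-7*c^2 + 85*c - 88) + 110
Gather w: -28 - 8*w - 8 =-8*w - 36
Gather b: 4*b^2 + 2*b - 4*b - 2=4*b^2 - 2*b - 2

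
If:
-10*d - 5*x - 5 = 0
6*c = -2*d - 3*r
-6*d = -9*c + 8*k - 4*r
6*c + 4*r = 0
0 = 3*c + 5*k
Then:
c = 0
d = 0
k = 0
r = 0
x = -1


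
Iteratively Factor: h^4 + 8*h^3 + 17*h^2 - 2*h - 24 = (h + 4)*(h^3 + 4*h^2 + h - 6) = (h + 2)*(h + 4)*(h^2 + 2*h - 3) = (h + 2)*(h + 3)*(h + 4)*(h - 1)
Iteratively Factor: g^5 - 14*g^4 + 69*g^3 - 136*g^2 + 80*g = (g - 4)*(g^4 - 10*g^3 + 29*g^2 - 20*g) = (g - 5)*(g - 4)*(g^3 - 5*g^2 + 4*g) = g*(g - 5)*(g - 4)*(g^2 - 5*g + 4) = g*(g - 5)*(g - 4)*(g - 1)*(g - 4)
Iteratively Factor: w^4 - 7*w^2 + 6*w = (w + 3)*(w^3 - 3*w^2 + 2*w) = w*(w + 3)*(w^2 - 3*w + 2) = w*(w - 1)*(w + 3)*(w - 2)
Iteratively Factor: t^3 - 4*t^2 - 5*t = (t - 5)*(t^2 + t) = t*(t - 5)*(t + 1)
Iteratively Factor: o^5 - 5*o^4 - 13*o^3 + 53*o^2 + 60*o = (o)*(o^4 - 5*o^3 - 13*o^2 + 53*o + 60) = o*(o - 4)*(o^3 - o^2 - 17*o - 15) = o*(o - 4)*(o + 1)*(o^2 - 2*o - 15) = o*(o - 5)*(o - 4)*(o + 1)*(o + 3)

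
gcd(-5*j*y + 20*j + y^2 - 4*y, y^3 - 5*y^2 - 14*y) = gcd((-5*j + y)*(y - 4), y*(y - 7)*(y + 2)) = 1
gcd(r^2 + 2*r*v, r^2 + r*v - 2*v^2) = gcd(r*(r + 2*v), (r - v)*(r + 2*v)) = r + 2*v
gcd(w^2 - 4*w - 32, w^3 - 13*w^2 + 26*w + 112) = w - 8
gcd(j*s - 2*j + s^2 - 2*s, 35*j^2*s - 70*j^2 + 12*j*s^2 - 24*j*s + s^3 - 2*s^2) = s - 2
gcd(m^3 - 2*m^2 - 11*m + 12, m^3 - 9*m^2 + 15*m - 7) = m - 1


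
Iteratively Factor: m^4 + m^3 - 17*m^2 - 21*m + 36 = (m + 3)*(m^3 - 2*m^2 - 11*m + 12) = (m + 3)^2*(m^2 - 5*m + 4) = (m - 1)*(m + 3)^2*(m - 4)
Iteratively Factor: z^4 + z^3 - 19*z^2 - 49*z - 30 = (z + 2)*(z^3 - z^2 - 17*z - 15) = (z - 5)*(z + 2)*(z^2 + 4*z + 3) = (z - 5)*(z + 2)*(z + 3)*(z + 1)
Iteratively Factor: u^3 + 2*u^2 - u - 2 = (u - 1)*(u^2 + 3*u + 2) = (u - 1)*(u + 1)*(u + 2)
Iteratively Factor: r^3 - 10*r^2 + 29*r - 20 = (r - 1)*(r^2 - 9*r + 20) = (r - 4)*(r - 1)*(r - 5)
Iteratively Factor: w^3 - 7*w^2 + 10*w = (w - 2)*(w^2 - 5*w) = (w - 5)*(w - 2)*(w)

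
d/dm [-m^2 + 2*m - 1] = 2 - 2*m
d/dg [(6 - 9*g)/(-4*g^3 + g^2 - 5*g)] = 3*(-24*g^3 + 27*g^2 - 4*g + 10)/(g^2*(16*g^4 - 8*g^3 + 41*g^2 - 10*g + 25))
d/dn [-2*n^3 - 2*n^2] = 2*n*(-3*n - 2)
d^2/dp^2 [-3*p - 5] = 0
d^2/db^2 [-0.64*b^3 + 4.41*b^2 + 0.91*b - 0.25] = 8.82 - 3.84*b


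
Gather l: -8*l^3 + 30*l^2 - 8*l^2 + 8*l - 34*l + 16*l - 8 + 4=-8*l^3 + 22*l^2 - 10*l - 4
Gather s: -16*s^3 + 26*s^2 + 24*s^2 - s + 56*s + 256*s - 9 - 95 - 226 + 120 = -16*s^3 + 50*s^2 + 311*s - 210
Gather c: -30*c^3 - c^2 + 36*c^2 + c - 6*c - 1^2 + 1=-30*c^3 + 35*c^2 - 5*c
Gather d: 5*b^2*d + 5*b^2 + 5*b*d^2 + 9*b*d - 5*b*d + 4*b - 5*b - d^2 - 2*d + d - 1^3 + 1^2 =5*b^2 - b + d^2*(5*b - 1) + d*(5*b^2 + 4*b - 1)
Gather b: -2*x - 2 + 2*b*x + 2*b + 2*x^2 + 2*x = b*(2*x + 2) + 2*x^2 - 2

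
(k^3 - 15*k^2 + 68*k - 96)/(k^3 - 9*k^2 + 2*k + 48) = (k - 4)/(k + 2)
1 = 1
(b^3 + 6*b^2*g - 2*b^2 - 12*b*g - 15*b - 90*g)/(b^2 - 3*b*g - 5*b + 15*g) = (b^2 + 6*b*g + 3*b + 18*g)/(b - 3*g)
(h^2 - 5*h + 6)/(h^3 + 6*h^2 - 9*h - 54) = (h - 2)/(h^2 + 9*h + 18)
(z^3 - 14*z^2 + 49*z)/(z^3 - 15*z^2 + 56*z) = (z - 7)/(z - 8)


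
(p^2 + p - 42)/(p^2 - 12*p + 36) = (p + 7)/(p - 6)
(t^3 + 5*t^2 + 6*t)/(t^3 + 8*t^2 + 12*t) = (t + 3)/(t + 6)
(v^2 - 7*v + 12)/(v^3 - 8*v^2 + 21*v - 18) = (v - 4)/(v^2 - 5*v + 6)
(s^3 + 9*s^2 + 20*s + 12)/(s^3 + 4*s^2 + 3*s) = (s^2 + 8*s + 12)/(s*(s + 3))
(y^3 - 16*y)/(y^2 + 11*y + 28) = y*(y - 4)/(y + 7)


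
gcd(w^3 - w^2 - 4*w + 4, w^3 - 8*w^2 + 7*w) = w - 1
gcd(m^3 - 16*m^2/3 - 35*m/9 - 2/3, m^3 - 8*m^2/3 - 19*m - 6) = m^2 - 17*m/3 - 2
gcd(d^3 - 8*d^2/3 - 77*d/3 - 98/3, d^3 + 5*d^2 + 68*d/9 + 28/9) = d^2 + 13*d/3 + 14/3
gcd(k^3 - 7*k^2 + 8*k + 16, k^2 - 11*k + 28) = k - 4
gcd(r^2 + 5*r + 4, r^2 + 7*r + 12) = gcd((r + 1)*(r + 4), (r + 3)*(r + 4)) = r + 4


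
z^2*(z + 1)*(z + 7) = z^4 + 8*z^3 + 7*z^2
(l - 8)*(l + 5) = l^2 - 3*l - 40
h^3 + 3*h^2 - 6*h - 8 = (h - 2)*(h + 1)*(h + 4)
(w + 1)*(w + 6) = w^2 + 7*w + 6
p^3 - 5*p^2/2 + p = p*(p - 2)*(p - 1/2)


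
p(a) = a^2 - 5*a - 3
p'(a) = 2*a - 5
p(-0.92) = 2.45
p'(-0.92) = -6.84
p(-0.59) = 0.30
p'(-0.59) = -6.18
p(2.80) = -9.16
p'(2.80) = 0.60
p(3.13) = -8.85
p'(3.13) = 1.26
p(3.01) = -8.99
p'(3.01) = 1.02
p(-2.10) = 11.91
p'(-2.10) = -9.20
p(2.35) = -9.23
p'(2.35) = -0.30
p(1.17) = -7.48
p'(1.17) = -2.66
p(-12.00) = 201.00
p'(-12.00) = -29.00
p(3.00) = -9.00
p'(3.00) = 1.00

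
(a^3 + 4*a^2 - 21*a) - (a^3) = 4*a^2 - 21*a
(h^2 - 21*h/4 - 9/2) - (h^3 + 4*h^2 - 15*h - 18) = -h^3 - 3*h^2 + 39*h/4 + 27/2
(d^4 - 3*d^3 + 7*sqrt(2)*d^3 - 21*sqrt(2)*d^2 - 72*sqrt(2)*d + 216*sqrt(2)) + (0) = d^4 - 3*d^3 + 7*sqrt(2)*d^3 - 21*sqrt(2)*d^2 - 72*sqrt(2)*d + 216*sqrt(2)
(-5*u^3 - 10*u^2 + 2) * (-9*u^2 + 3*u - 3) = 45*u^5 + 75*u^4 - 15*u^3 + 12*u^2 + 6*u - 6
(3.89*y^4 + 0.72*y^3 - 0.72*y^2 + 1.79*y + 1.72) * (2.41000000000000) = 9.3749*y^4 + 1.7352*y^3 - 1.7352*y^2 + 4.3139*y + 4.1452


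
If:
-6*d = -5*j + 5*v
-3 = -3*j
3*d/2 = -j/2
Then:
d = -1/3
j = 1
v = 7/5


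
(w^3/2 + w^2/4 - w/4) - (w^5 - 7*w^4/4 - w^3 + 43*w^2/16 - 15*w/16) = -w^5 + 7*w^4/4 + 3*w^3/2 - 39*w^2/16 + 11*w/16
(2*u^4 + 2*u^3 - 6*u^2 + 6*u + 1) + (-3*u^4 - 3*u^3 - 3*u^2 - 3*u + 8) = -u^4 - u^3 - 9*u^2 + 3*u + 9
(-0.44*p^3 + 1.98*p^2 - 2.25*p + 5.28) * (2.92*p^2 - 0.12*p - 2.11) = -1.2848*p^5 + 5.8344*p^4 - 5.8792*p^3 + 11.5098*p^2 + 4.1139*p - 11.1408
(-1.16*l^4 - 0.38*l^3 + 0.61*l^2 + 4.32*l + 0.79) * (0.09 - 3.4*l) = 3.944*l^5 + 1.1876*l^4 - 2.1082*l^3 - 14.6331*l^2 - 2.2972*l + 0.0711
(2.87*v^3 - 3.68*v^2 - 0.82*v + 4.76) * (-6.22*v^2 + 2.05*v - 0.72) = -17.8514*v^5 + 28.7731*v^4 - 4.51*v^3 - 28.6386*v^2 + 10.3484*v - 3.4272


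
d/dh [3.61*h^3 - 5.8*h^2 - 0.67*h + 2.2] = 10.83*h^2 - 11.6*h - 0.67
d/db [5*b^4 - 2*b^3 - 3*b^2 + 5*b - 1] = 20*b^3 - 6*b^2 - 6*b + 5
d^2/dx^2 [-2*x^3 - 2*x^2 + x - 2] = -12*x - 4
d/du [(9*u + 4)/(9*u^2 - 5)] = 9*(9*u^2 - 2*u*(9*u + 4) - 5)/(9*u^2 - 5)^2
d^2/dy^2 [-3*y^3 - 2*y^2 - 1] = -18*y - 4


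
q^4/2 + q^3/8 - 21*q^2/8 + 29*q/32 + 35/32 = (q/2 + 1/4)*(q - 7/4)*(q - 1)*(q + 5/2)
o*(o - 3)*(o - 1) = o^3 - 4*o^2 + 3*o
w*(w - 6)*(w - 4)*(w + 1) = w^4 - 9*w^3 + 14*w^2 + 24*w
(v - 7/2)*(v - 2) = v^2 - 11*v/2 + 7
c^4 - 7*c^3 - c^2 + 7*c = c*(c - 7)*(c - 1)*(c + 1)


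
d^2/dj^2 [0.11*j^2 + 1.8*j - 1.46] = 0.220000000000000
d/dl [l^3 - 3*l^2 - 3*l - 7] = 3*l^2 - 6*l - 3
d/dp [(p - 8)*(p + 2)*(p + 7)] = 3*p^2 + 2*p - 58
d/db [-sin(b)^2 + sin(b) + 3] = -sin(2*b) + cos(b)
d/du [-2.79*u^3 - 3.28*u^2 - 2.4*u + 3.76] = -8.37*u^2 - 6.56*u - 2.4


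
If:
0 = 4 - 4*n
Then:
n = 1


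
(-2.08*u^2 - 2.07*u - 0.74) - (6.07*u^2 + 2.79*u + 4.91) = -8.15*u^2 - 4.86*u - 5.65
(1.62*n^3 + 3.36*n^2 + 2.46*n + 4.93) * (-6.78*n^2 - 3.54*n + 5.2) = -10.9836*n^5 - 28.5156*n^4 - 20.1492*n^3 - 24.6618*n^2 - 4.6602*n + 25.636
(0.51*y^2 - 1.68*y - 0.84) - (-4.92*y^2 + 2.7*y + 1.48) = 5.43*y^2 - 4.38*y - 2.32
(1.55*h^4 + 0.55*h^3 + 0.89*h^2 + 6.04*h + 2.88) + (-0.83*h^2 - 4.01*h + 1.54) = 1.55*h^4 + 0.55*h^3 + 0.0600000000000001*h^2 + 2.03*h + 4.42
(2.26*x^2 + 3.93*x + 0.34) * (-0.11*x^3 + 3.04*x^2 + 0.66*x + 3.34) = -0.2486*x^5 + 6.4381*x^4 + 13.4014*x^3 + 11.1758*x^2 + 13.3506*x + 1.1356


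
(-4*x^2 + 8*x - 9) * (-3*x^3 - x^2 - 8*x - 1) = 12*x^5 - 20*x^4 + 51*x^3 - 51*x^2 + 64*x + 9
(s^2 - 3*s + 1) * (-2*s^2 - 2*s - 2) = -2*s^4 + 4*s^3 + 2*s^2 + 4*s - 2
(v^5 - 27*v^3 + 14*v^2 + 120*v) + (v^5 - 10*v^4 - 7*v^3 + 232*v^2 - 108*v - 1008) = 2*v^5 - 10*v^4 - 34*v^3 + 246*v^2 + 12*v - 1008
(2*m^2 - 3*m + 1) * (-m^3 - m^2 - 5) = -2*m^5 + m^4 + 2*m^3 - 11*m^2 + 15*m - 5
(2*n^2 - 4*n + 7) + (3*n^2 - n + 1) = 5*n^2 - 5*n + 8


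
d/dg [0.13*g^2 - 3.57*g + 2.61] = 0.26*g - 3.57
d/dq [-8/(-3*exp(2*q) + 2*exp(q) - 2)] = (16 - 48*exp(q))*exp(q)/(3*exp(2*q) - 2*exp(q) + 2)^2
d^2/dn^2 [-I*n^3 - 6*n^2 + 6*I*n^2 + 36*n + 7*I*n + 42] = -6*I*n - 12 + 12*I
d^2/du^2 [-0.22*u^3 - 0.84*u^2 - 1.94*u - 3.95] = -1.32*u - 1.68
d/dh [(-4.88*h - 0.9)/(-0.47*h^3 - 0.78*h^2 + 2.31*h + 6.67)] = (2.2936*h^3 + 3.8064*h^2 - 11.2728*h - (4.88*h + 0.9)*(1.41*h^2 + 1.56*h - 2.31) - 32.5496)/(0.47*h^3 + 0.78*h^2 - 2.31*h - 6.67)^2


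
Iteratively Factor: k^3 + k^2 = (k + 1)*(k^2) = k*(k + 1)*(k)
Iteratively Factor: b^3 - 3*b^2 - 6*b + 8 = (b - 1)*(b^2 - 2*b - 8) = (b - 1)*(b + 2)*(b - 4)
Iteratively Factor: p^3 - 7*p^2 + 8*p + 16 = (p + 1)*(p^2 - 8*p + 16) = (p - 4)*(p + 1)*(p - 4)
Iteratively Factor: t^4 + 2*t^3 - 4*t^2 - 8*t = (t + 2)*(t^3 - 4*t) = (t - 2)*(t + 2)*(t^2 + 2*t) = (t - 2)*(t + 2)^2*(t)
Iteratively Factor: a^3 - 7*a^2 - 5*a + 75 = (a + 3)*(a^2 - 10*a + 25) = (a - 5)*(a + 3)*(a - 5)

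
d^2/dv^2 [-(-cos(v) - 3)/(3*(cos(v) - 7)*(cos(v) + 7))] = (-12*(1 - cos(v)^2)^2 - cos(v)^5 - 292*cos(v)^3 - 594*cos(v)^2 - 2107*cos(v) + 306)/(3*(cos(v) - 7)^3*(cos(v) + 7)^3)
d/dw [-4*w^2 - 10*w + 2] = -8*w - 10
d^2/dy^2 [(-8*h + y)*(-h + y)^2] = -20*h + 6*y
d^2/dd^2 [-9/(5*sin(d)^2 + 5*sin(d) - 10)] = 9*(4*sin(d)^3 + 7*sin(d)^2 + 10*sin(d) + 6)/(5*(sin(d) - 1)^2*(sin(d) + 2)^3)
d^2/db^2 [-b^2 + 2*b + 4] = -2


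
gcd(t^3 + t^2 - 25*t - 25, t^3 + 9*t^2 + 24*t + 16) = t + 1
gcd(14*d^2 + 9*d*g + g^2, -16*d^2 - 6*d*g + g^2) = 2*d + g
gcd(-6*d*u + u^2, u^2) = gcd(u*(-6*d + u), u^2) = u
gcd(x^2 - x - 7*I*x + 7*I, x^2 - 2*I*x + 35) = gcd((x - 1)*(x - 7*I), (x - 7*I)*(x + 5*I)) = x - 7*I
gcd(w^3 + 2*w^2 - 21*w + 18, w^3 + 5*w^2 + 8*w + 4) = 1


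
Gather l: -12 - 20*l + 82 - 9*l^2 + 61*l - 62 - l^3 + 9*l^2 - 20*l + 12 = -l^3 + 21*l + 20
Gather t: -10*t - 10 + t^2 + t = t^2 - 9*t - 10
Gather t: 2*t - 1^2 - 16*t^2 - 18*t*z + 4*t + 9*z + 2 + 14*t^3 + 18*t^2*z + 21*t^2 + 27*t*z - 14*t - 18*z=14*t^3 + t^2*(18*z + 5) + t*(9*z - 8) - 9*z + 1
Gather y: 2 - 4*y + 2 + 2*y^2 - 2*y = 2*y^2 - 6*y + 4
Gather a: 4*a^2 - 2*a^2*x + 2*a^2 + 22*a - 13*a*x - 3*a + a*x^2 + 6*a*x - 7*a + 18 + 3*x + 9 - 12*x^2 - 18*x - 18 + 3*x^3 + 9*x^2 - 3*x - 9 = a^2*(6 - 2*x) + a*(x^2 - 7*x + 12) + 3*x^3 - 3*x^2 - 18*x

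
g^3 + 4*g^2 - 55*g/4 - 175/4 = (g - 7/2)*(g + 5/2)*(g + 5)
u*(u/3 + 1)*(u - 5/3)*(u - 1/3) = u^4/3 + u^3/3 - 49*u^2/27 + 5*u/9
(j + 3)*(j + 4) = j^2 + 7*j + 12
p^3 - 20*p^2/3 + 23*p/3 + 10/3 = (p - 5)*(p - 2)*(p + 1/3)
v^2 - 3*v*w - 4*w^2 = (v - 4*w)*(v + w)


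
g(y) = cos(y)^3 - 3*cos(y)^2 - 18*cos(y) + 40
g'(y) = -3*sin(y)*cos(y)^2 + 6*sin(y)*cos(y) + 18*sin(y)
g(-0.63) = 24.02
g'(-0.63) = -12.31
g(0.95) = 28.71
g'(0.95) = 16.65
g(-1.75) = 43.11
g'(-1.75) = -16.57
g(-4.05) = 49.70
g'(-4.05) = 10.39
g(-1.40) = 36.86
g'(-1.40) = -18.66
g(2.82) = 53.52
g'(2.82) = 3.04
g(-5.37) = 28.11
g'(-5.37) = 16.26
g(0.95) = 28.71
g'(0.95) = 16.65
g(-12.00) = 23.28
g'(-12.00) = 11.23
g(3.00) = 53.91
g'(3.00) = 1.29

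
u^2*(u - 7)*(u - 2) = u^4 - 9*u^3 + 14*u^2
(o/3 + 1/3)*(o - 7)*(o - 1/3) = o^3/3 - 19*o^2/9 - 5*o/3 + 7/9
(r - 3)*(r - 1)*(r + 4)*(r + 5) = r^4 + 5*r^3 - 13*r^2 - 53*r + 60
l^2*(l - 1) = l^3 - l^2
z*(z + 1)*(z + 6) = z^3 + 7*z^2 + 6*z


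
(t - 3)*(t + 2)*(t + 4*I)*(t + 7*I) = t^4 - t^3 + 11*I*t^3 - 34*t^2 - 11*I*t^2 + 28*t - 66*I*t + 168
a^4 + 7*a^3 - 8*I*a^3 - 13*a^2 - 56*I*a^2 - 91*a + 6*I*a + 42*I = (a + 7)*(a - 6*I)*(a - I)^2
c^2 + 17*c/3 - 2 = (c - 1/3)*(c + 6)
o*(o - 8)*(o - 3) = o^3 - 11*o^2 + 24*o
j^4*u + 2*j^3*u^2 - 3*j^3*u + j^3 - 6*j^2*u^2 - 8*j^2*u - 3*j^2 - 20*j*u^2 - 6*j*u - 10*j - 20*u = (j - 5)*(j + 2)*(j + 2*u)*(j*u + 1)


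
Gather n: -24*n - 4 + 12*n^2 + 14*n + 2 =12*n^2 - 10*n - 2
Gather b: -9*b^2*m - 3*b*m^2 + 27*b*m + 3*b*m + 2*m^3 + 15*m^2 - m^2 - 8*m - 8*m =-9*b^2*m + b*(-3*m^2 + 30*m) + 2*m^3 + 14*m^2 - 16*m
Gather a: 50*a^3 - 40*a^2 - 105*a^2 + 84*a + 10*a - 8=50*a^3 - 145*a^2 + 94*a - 8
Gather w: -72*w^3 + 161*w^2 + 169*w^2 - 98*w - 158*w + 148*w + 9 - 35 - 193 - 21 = -72*w^3 + 330*w^2 - 108*w - 240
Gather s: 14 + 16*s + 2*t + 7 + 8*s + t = 24*s + 3*t + 21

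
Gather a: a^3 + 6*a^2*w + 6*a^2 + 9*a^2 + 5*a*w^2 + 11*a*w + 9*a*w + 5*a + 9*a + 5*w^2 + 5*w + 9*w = a^3 + a^2*(6*w + 15) + a*(5*w^2 + 20*w + 14) + 5*w^2 + 14*w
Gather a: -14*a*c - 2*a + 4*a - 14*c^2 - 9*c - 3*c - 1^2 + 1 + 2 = a*(2 - 14*c) - 14*c^2 - 12*c + 2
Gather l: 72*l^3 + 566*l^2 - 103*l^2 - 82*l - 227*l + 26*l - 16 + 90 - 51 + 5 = 72*l^3 + 463*l^2 - 283*l + 28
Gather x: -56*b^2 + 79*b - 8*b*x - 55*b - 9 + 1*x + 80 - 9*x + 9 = -56*b^2 + 24*b + x*(-8*b - 8) + 80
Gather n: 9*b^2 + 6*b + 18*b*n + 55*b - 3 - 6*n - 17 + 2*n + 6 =9*b^2 + 61*b + n*(18*b - 4) - 14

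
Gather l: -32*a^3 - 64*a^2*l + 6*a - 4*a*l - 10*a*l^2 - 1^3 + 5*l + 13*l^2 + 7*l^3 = -32*a^3 + 6*a + 7*l^3 + l^2*(13 - 10*a) + l*(-64*a^2 - 4*a + 5) - 1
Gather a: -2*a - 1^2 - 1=-2*a - 2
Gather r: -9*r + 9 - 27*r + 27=36 - 36*r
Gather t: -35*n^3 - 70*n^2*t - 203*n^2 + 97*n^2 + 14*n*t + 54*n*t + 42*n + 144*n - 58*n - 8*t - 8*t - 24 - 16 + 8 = -35*n^3 - 106*n^2 + 128*n + t*(-70*n^2 + 68*n - 16) - 32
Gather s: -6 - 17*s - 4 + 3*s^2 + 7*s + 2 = 3*s^2 - 10*s - 8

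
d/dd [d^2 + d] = 2*d + 1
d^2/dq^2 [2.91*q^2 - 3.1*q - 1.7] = 5.82000000000000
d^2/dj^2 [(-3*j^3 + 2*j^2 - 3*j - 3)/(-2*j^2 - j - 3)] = 2*(j^3 + 99*j^2 + 45*j - 42)/(8*j^6 + 12*j^5 + 42*j^4 + 37*j^3 + 63*j^2 + 27*j + 27)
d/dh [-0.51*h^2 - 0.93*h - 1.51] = -1.02*h - 0.93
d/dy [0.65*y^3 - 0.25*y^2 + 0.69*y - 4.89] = 1.95*y^2 - 0.5*y + 0.69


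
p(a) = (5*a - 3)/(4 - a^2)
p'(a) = 2*a*(5*a - 3)/(4 - a^2)^2 + 5/(4 - a^2)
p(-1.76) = -13.08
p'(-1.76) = 56.55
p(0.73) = 0.19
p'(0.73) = 1.52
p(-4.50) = 1.57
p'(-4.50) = 0.56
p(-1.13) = -3.18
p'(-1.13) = 4.47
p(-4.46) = 1.59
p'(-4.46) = 0.58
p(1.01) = 0.69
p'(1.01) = 2.14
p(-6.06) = 1.02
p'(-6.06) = 0.22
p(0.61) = 0.01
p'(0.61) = 1.38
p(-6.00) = 1.03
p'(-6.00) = 0.23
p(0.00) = -0.75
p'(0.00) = 1.25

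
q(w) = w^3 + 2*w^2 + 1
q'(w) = 3*w^2 + 4*w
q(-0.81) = 1.78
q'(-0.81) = -1.27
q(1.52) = 9.13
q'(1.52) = 13.01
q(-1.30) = 2.18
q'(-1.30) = -0.13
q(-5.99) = -142.16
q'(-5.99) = 83.68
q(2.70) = 35.26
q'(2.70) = 32.67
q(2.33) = 24.51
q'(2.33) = 25.61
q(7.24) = 485.34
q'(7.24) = 186.21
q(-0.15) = 1.04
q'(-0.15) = -0.53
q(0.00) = 1.00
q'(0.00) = 0.00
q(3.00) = 46.00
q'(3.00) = 39.00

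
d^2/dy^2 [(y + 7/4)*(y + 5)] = 2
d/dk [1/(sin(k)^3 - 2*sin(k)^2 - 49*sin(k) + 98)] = (-3*sin(k)^2 + 4*sin(k) + 49)*cos(k)/(sin(k)^3 - 2*sin(k)^2 - 49*sin(k) + 98)^2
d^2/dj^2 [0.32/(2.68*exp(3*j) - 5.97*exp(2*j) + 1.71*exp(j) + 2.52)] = ((-7.7184*exp(2*j) + 7.6416*exp(j) - 0.5472)*(2.68*exp(3*j) - 5.97*exp(2*j) + 1.71*exp(j) + 2.52) + 0.32*(8.04*exp(2*j) - 11.94*exp(j) + 1.71)*(16.08*exp(2*j) - 23.88*exp(j) + 3.42)*exp(j))*exp(j)/(2.68*exp(3*j) - 5.97*exp(2*j) + 1.71*exp(j) + 2.52)^3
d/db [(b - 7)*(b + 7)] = 2*b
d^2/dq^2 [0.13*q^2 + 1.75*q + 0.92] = 0.260000000000000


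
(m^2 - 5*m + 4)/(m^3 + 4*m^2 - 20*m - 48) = (m - 1)/(m^2 + 8*m + 12)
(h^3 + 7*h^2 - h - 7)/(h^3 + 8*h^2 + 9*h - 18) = (h^2 + 8*h + 7)/(h^2 + 9*h + 18)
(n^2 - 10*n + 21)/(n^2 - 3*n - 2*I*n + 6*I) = (n - 7)/(n - 2*I)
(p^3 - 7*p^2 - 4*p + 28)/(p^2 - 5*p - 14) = p - 2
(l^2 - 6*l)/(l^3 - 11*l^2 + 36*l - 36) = l/(l^2 - 5*l + 6)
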